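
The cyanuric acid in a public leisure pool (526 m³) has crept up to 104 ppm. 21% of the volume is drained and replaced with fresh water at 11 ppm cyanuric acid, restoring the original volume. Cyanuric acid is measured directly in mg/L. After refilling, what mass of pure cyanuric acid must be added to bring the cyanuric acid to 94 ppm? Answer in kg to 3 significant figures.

Volume: 526 m³ = 526,000 L.
After draining 21% and refilling: 104 × 0.79 + 11 × 0.21 = 84.47 ppm.
Deficit to target: 94 − 84.47 = 9.53 mg/L.
Mass: 9.53 mg/L × 526,000 L = 5013 g cyanuric acid.

5.01 kg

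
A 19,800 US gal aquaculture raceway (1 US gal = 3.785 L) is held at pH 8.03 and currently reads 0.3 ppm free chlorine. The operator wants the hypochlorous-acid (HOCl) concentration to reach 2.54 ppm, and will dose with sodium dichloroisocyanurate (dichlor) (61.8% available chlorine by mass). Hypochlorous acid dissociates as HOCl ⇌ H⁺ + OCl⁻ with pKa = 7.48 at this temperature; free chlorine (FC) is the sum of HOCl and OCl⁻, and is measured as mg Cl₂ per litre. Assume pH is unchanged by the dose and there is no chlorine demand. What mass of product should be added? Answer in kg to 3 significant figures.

1.36 kg

Volume: 19,800 US gal × 3.785 L/gal = 74,943 L.
[OCl⁻]/[HOCl] = 10^(pH − pKa) = 10^(8.03 − 7.48) = 3.548; fraction as HOCl = 1/(1 + 3.548) = 0.2199.
Free chlorine required for 2.54 ppm HOCl: 2.54 / 0.2199 = 11.55 ppm.
FC to add: 11.55 − 0.3 = 11.25 mg/L as Cl₂.
Cl₂ equivalent: 11.25 mg/L × 74,943 L = 843.3 g.
Product at 61.8% available Cl: 843.3 / 0.618 = 1365 g.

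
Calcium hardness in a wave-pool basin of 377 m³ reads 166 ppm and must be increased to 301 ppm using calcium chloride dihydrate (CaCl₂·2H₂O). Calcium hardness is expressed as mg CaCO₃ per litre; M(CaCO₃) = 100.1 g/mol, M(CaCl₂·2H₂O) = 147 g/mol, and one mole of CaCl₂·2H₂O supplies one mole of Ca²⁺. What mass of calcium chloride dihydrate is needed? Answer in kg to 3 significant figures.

74.7 kg

Volume: 377 m³ = 377,000 L.
Hardness to add: (301 − 166) = 135 mg/L as CaCO₃ × 377,000 L = 50,900 g as CaCO₃.
Moles of Ca²⁺ (1 mol Ca²⁺ ≡ 1 mol CaCO₃): 50,900 / 100.1 g/mol = 508.4 mol.
Mass of CaCl₂·2H₂O: 508.4 × 147 = 74,740 g.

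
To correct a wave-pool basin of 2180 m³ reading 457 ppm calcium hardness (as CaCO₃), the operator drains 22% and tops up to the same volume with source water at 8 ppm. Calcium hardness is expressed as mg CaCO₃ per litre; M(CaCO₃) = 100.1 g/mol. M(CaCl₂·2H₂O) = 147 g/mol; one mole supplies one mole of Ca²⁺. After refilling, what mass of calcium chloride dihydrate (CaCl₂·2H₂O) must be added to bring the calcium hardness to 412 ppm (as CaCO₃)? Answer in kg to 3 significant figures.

Volume: 2180 m³ = 2,180,000 L.
After draining 22% and refilling: 457 × 0.78 + 8 × 0.22 = 358.22 ppm.
Deficit to target: 412 − 358.22 = 53.78 mg/L.
As CaCO₃: 53.78 mg/L × 2,180,000 L = 117,200 g; ÷ 100.1 = 1171 mol Ca²⁺.
Mass: 1171 × 147 = 172,200 g.

172 kg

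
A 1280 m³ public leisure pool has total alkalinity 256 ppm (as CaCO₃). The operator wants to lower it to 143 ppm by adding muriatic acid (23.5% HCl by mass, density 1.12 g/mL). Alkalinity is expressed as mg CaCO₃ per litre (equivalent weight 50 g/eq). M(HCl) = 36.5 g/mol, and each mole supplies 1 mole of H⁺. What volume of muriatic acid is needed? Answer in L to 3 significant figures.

Volume: 1280 m³ = 1,280,000 L.
Alkalinity to neutralize: (256 − 143) = 113 mg/L as CaCO₃ × 1,280,000 L = 144,600 g as CaCO₃.
Equivalents of H⁺ required: 144,600 ÷ 50 g/eq = 2893 eq = 2893 mol HCl.
Mass of HCl: 2893 × 36.5 = 105,600 g.
Mass of 23.5% solution: 105,600 / 0.235 = 449,300 g.
Volume: 449,300 g ÷ 1.12 g/mL = 401,200 mL.

401 L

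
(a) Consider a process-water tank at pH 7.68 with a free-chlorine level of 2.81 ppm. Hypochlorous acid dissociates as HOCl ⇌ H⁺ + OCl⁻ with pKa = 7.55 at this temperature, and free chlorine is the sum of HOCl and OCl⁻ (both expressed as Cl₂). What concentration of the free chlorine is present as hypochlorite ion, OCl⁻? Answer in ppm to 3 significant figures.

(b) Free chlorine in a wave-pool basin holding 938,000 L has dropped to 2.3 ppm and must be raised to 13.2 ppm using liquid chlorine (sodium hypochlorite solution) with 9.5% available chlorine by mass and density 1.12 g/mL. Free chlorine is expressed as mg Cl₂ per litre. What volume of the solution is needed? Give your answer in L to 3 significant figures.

(a) 1.61 ppm; (b) 96.1 L

(a) [OCl⁻]/[HOCl] = 10^(pH − pKa) = 10^(7.68 − 7.55) = 10^0.13 = 1.349.
(a) Fraction as HOCl = 1 / (1 + 1.349) = 0.4257.
(a) OCl⁻ = (1 − 0.4257) × 2.81 ppm = 1.614 ppm.

(b) Chlorine deficit: 13.2 − 2.3 = 10.9 ppm = 10.9 mg/L as Cl₂.
(b) Cl₂ equivalent needed: 10.9 mg/L × 938,000 L = 10,220,000 mg = 10,220 g.
(b) Product at 9.5% available chlorine: 10,220 / 0.095 = 107,600 g.
(b) Volume at density 1.12 g/mL: 107,600 g ÷ 1.12 g/mL = 96,090 mL.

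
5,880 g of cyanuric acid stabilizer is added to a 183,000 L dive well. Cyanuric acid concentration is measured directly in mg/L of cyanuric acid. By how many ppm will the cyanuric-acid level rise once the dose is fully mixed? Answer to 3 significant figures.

32.1 ppm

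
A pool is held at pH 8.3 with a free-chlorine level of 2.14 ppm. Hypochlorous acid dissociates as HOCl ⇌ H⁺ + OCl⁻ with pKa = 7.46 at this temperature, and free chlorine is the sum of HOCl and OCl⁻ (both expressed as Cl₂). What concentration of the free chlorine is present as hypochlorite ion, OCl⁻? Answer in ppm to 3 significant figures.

1.87 ppm

[OCl⁻]/[HOCl] = 10^(pH − pKa) = 10^(8.3 − 7.46) = 10^0.84 = 6.918.
Fraction as HOCl = 1 / (1 + 6.918) = 0.1263.
OCl⁻ = (1 − 0.1263) × 2.14 ppm = 1.87 ppm.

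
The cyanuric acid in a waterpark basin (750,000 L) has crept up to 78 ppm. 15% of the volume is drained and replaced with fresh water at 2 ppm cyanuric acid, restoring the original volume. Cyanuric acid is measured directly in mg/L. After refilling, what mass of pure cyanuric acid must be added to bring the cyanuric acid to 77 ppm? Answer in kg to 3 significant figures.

7.80 kg

After draining 15% and refilling: 78 × 0.85 + 2 × 0.15 = 66.6 ppm.
Deficit to target: 77 − 66.6 = 10.4 mg/L.
Mass: 10.4 mg/L × 750,000 L = 7800 g cyanuric acid.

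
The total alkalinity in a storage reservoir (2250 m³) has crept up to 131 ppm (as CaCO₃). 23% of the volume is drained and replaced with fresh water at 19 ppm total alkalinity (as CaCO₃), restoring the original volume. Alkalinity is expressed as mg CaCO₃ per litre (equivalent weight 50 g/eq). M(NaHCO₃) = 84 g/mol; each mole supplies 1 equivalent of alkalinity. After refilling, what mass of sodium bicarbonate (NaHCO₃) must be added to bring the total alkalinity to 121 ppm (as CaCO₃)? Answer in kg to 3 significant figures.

59.6 kg

Volume: 2250 m³ = 2,250,000 L.
After draining 23% and refilling: 131 × 0.77 + 19 × 0.23 = 105.24 ppm.
Deficit to target: 121 − 105.24 = 15.76 mg/L.
As CaCO₃: 15.76 mg/L × 2,250,000 L = 35,460 g; ÷ 50 g/eq ÷ 1 = 709.2 mol NaHCO₃.
Mass: 709.2 × 84 = 59,570 g.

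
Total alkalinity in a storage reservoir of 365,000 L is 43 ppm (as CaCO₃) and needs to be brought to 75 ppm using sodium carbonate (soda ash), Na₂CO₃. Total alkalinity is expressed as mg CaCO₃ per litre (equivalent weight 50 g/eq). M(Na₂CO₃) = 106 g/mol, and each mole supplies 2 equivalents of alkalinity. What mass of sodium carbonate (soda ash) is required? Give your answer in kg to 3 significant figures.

Alkalinity to add: (75 − 43) = 32 mg/L as CaCO₃ × 365,000 L = 11,680 g as CaCO₃.
Equivalents: 11,680 g ÷ 50 g/eq = 233.6 eq.
Each mole of Na₂CO₃ supplies 2 eq, so 233.6 / 2 = 116.8 mol.
Mass: 116.8 mol × 106 g/mol = 12,380 g.

12.4 kg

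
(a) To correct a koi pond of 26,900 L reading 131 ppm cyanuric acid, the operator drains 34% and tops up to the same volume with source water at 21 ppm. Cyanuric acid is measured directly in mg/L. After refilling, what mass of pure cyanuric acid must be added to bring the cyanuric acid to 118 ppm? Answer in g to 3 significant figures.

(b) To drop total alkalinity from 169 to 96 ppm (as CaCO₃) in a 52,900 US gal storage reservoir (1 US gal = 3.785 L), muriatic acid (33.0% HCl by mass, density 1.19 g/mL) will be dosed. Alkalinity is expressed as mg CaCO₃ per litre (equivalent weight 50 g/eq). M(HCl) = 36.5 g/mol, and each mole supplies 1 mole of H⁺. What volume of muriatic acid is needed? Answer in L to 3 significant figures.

(a) After draining 34% and refilling: 131 × 0.66 + 21 × 0.34 = 93.6 ppm.
(a) Deficit to target: 118 − 93.6 = 24.4 mg/L.
(a) Mass: 24.4 mg/L × 26,900 L = 656.4 g cyanuric acid.

(b) Volume: 52,900 US gal × 3.785 L/gal = 200,226 L.
(b) Alkalinity to neutralize: (169 − 96) = 73 mg/L as CaCO₃ × 200,226 L = 14,620 g as CaCO₃.
(b) Equivalents of H⁺ required: 14,620 ÷ 50 g/eq = 292.3 eq = 292.3 mol HCl.
(b) Mass of HCl: 292.3 × 36.5 = 10,670 g.
(b) Mass of 33.0% solution: 10,670 / 0.33 = 32,330 g.
(b) Volume: 32,330 g ÷ 1.19 g/mL = 27,170 mL.

(a) 656 g; (b) 27.2 L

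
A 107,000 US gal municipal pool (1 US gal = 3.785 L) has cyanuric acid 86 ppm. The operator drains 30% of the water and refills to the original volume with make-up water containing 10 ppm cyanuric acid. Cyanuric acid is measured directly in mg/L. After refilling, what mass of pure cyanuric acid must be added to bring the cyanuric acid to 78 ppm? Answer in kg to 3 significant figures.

Volume: 107,000 US gal × 3.785 L/gal = 404,995 L.
After draining 30% and refilling: 86 × 0.70 + 10 × 0.30 = 63.2 ppm.
Deficit to target: 78 − 63.2 = 14.8 mg/L.
Mass: 14.8 mg/L × 404,995 L = 5994 g cyanuric acid.

5.99 kg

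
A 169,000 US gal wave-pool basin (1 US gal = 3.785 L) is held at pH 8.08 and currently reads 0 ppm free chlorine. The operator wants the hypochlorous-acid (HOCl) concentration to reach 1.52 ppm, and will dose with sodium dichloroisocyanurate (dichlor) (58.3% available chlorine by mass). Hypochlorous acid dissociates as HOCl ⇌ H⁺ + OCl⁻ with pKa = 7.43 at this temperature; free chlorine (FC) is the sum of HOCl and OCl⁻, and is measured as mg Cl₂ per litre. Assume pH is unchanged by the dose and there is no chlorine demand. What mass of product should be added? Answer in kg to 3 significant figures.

Volume: 169,000 US gal × 3.785 L/gal = 639,665 L.
[OCl⁻]/[HOCl] = 10^(pH − pKa) = 10^(8.08 − 7.43) = 4.467; fraction as HOCl = 1/(1 + 4.467) = 0.1829.
Free chlorine required for 1.52 ppm HOCl: 1.52 / 0.1829 = 8.31 ppm.
FC to add: 8.31 − 0 = 8.31 mg/L as Cl₂.
Cl₂ equivalent: 8.31 mg/L × 639,665 L = 5315 g.
Product at 58.3% available Cl: 5315 / 0.583 = 9117 g.

9.12 kg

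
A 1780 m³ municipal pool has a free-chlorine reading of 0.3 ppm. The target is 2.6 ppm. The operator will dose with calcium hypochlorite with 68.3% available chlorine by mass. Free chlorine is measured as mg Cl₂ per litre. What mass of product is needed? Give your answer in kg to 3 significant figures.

5.99 kg

Volume: 1780 m³ = 1,780,000 L.
Chlorine deficit: 2.6 − 0.3 = 2.3 ppm = 2.3 mg/L as Cl₂.
Cl₂ equivalent needed: 2.3 mg/L × 1,780,000 L = 4,094,000 mg = 4094 g.
Product at 68.3% available chlorine: 4094 / 0.683 = 5994 g.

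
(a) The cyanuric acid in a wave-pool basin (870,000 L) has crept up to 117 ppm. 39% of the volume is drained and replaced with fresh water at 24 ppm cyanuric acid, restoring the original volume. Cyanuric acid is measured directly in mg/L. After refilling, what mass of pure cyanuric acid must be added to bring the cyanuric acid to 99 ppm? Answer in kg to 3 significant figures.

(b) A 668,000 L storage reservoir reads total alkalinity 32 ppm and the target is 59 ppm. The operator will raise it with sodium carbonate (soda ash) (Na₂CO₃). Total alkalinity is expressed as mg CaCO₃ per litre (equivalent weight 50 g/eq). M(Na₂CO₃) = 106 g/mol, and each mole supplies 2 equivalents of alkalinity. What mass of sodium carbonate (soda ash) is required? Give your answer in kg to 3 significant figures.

(a) 15.9 kg; (b) 19.1 kg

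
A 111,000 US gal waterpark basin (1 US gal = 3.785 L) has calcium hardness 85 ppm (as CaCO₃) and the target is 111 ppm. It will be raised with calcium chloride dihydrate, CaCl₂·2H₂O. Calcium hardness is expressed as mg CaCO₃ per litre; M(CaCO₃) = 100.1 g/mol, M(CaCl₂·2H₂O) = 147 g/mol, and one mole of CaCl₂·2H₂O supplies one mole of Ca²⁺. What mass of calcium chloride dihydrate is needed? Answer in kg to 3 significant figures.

16.0 kg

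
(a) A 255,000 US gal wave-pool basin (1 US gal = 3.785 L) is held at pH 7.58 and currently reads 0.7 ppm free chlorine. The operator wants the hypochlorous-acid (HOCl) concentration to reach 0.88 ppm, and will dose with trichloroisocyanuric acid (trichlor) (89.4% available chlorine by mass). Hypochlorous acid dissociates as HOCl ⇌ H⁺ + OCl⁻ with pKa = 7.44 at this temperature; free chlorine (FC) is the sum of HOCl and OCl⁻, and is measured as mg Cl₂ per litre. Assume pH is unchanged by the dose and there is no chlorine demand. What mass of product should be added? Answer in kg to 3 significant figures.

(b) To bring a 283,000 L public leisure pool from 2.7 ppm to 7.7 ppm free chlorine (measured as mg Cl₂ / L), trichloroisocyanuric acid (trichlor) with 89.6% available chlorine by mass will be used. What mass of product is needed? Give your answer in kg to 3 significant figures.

(a) 1.51 kg; (b) 1.58 kg

(a) Volume: 255,000 US gal × 3.785 L/gal = 965,175 L.
(a) [OCl⁻]/[HOCl] = 10^(pH − pKa) = 10^(7.58 − 7.44) = 1.38; fraction as HOCl = 1/(1 + 1.38) = 0.4201.
(a) Free chlorine required for 0.88 ppm HOCl: 0.88 / 0.4201 = 2.095 ppm.
(a) FC to add: 2.095 − 0.7 = 1.395 mg/L as Cl₂.
(a) Cl₂ equivalent: 1.395 mg/L × 965,175 L = 1346 g.
(a) Product at 89.4% available Cl: 1346 / 0.894 = 1506 g.

(b) Chlorine deficit: 7.7 − 2.7 = 5 ppm = 5 mg/L as Cl₂.
(b) Cl₂ equivalent needed: 5 mg/L × 283,000 L = 1,415,000 mg = 1415 g.
(b) Product at 89.6% available chlorine: 1415 / 0.896 = 1579 g.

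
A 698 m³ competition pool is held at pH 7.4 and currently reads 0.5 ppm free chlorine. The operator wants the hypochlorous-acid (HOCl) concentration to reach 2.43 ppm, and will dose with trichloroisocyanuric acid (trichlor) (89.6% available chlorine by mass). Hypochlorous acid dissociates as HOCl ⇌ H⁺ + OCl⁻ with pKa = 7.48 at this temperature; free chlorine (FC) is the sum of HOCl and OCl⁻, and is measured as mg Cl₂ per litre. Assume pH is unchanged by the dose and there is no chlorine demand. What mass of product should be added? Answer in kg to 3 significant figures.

Volume: 698 m³ = 698,000 L.
[OCl⁻]/[HOCl] = 10^(pH − pKa) = 10^(7.4 − 7.48) = 0.8318; fraction as HOCl = 1/(1 + 0.8318) = 0.5459.
Free chlorine required for 2.43 ppm HOCl: 2.43 / 0.5459 = 4.451 ppm.
FC to add: 4.451 − 0.5 = 3.951 mg/L as Cl₂.
Cl₂ equivalent: 3.951 mg/L × 698,000 L = 2758 g.
Product at 89.6% available Cl: 2758 / 0.896 = 3078 g.

3.08 kg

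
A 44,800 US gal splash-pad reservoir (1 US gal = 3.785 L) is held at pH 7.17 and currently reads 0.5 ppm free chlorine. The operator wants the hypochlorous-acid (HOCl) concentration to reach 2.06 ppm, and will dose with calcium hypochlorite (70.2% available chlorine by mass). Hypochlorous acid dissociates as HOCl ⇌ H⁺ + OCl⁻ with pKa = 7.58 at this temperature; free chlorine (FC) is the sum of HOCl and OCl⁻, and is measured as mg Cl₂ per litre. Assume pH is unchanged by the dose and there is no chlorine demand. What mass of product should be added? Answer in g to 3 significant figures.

Volume: 44,800 US gal × 3.785 L/gal = 169,568 L.
[OCl⁻]/[HOCl] = 10^(pH − pKa) = 10^(7.17 − 7.58) = 0.389; fraction as HOCl = 1/(1 + 0.389) = 0.7199.
Free chlorine required for 2.06 ppm HOCl: 2.06 / 0.7199 = 2.861 ppm.
FC to add: 2.861 − 0.5 = 2.361 mg/L as Cl₂.
Cl₂ equivalent: 2.361 mg/L × 169,568 L = 400.4 g.
Product at 70.2% available Cl: 400.4 / 0.702 = 570.4 g.

570 g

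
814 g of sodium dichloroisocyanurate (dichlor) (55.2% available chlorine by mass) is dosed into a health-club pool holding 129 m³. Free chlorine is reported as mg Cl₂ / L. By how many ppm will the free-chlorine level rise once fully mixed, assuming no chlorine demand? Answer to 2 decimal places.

Volume: 129 m³ = 129,000 L.
Available chlorine delivered: 814 g × 0.552 = 449.3 g as Cl₂.
Concentration rise: 449.3 g / 129,000 L = 3.483 mg/L = 3.48 ppm.

3.48 ppm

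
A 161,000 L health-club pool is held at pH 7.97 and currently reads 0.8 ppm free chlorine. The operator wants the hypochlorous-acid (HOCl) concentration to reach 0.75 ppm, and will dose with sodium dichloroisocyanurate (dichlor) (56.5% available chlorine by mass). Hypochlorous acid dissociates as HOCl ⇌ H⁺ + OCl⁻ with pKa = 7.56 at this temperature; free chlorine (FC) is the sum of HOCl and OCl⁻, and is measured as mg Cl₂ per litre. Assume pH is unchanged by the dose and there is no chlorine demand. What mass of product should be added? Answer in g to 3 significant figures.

535 g

[OCl⁻]/[HOCl] = 10^(pH − pKa) = 10^(7.97 − 7.56) = 2.57; fraction as HOCl = 1/(1 + 2.57) = 0.2801.
Free chlorine required for 0.75 ppm HOCl: 0.75 / 0.2801 = 2.678 ppm.
FC to add: 2.678 − 0.8 = 1.878 mg/L as Cl₂.
Cl₂ equivalent: 1.878 mg/L × 161,000 L = 302.3 g.
Product at 56.5% available Cl: 302.3 / 0.565 = 535.1 g.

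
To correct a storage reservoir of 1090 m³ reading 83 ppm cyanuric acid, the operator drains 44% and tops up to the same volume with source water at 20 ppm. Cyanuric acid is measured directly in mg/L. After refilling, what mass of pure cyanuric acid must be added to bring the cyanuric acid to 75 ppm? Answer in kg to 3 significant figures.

21.5 kg

Volume: 1090 m³ = 1,090,000 L.
After draining 44% and refilling: 83 × 0.56 + 20 × 0.44 = 55.28 ppm.
Deficit to target: 75 − 55.28 = 19.72 mg/L.
Mass: 19.72 mg/L × 1,090,000 L = 21,490 g cyanuric acid.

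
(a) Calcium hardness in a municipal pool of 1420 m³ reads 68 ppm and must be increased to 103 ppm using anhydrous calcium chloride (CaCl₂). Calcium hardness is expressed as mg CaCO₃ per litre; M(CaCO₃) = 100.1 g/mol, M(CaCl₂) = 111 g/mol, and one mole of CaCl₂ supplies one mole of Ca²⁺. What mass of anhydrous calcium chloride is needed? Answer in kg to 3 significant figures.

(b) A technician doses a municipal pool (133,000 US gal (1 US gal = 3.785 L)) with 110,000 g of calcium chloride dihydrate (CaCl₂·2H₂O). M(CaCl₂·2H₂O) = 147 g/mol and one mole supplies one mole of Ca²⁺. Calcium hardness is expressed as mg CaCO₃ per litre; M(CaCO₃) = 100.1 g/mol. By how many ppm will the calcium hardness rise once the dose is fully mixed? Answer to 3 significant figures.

(a) Volume: 1420 m³ = 1,420,000 L.
(a) Hardness to add: (103 − 68) = 35 mg/L as CaCO₃ × 1,420,000 L = 49,700 g as CaCO₃.
(a) Moles of Ca²⁺ (1 mol Ca²⁺ ≡ 1 mol CaCO₃): 49,700 / 100.1 g/mol = 496.5 mol.
(a) Mass of CaCl₂: 496.5 × 111 = 55,110 g.

(b) Volume: 133,000 US gal × 3.785 L/gal = 503,405 L.
(b) Moles of Ca²⁺: 110,000 g ÷ 147 g/mol = 748.3 mol.
(b) As CaCO₃: 748.3 mol × 100.1 g/mol = 74,900 g.
(b) Rise: 74,900 g / 503,405 L × 1000 = 148.8 mg/L.

(a) 55.1 kg; (b) 149 ppm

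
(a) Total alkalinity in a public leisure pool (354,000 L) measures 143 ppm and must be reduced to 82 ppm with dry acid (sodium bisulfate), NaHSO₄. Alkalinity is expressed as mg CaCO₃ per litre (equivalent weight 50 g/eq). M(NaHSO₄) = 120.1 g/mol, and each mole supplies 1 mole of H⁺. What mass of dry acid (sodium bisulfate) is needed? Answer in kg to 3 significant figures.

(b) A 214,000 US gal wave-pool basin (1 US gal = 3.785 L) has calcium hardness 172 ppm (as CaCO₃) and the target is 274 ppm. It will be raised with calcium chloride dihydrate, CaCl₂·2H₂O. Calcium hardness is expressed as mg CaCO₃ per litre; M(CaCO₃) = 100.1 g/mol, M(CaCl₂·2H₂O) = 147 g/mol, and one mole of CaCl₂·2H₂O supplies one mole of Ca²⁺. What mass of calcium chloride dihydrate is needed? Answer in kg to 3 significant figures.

(a) Alkalinity to neutralize: (143 − 82) = 61 mg/L as CaCO₃ × 354,000 L = 21,590 g as CaCO₃.
(a) Equivalents of H⁺ required: 21,590 ÷ 50 g/eq = 431.9 eq = 431.9 mol NaHSO₄.
(a) Mass of NaHSO₄: 431.9 × 120.1 = 51,870 g.

(b) Volume: 214,000 US gal × 3.785 L/gal = 809,990 L.
(b) Hardness to add: (274 − 172) = 102 mg/L as CaCO₃ × 809,990 L = 82,620 g as CaCO₃.
(b) Moles of Ca²⁺ (1 mol Ca²⁺ ≡ 1 mol CaCO₃): 82,620 / 100.1 g/mol = 825.4 mol.
(b) Mass of CaCl₂·2H₂O: 825.4 × 147 = 121,300 g.

(a) 51.9 kg; (b) 121 kg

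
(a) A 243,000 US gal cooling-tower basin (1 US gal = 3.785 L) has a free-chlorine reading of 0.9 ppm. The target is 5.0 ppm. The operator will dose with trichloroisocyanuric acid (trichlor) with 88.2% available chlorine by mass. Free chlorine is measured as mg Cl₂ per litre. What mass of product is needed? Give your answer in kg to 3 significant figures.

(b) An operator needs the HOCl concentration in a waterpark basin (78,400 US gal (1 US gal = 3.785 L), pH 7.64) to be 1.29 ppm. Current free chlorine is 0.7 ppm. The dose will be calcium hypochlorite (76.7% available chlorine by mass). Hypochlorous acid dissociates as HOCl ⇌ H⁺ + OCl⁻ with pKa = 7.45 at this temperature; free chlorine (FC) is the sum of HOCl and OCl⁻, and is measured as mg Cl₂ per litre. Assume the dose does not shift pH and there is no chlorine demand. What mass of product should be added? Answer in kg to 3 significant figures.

(a) Volume: 243,000 US gal × 3.785 L/gal = 919,755 L.
(a) Chlorine deficit: 5.0 − 0.9 = 4.1 ppm = 4.1 mg/L as Cl₂.
(a) Cl₂ equivalent needed: 4.1 mg/L × 919,755 L = 3,771,000 mg = 3771 g.
(a) Product at 88.2% available chlorine: 3771 / 0.882 = 4276 g.

(b) Volume: 78,400 US gal × 3.785 L/gal = 296,744 L.
(b) [OCl⁻]/[HOCl] = 10^(pH − pKa) = 10^(7.64 − 7.45) = 1.549; fraction as HOCl = 1/(1 + 1.549) = 0.3923.
(b) Free chlorine required for 1.29 ppm HOCl: 1.29 / 0.3923 = 3.288 ppm.
(b) FC to add: 3.288 − 0.7 = 2.588 mg/L as Cl₂.
(b) Cl₂ equivalent: 2.588 mg/L × 296,744 L = 768 g.
(b) Product at 76.7% available Cl: 768 / 0.767 = 1001 g.

(a) 4.28 kg; (b) 1.00 kg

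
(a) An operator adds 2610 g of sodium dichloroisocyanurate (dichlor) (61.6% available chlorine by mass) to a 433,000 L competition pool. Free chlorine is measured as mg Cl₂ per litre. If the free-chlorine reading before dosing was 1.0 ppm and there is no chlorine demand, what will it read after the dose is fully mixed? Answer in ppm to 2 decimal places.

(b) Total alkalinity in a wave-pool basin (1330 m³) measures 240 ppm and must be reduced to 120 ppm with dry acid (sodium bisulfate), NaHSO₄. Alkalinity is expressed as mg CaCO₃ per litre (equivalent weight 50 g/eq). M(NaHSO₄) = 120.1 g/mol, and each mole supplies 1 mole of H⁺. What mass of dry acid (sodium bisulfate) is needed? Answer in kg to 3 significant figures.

(a) 4.71 ppm; (b) 383 kg

(a) Available chlorine delivered: 2610 g × 0.616 = 1608 g as Cl₂.
(a) Concentration rise: 1608 g / 433,000 L = 3.713 mg/L = 3.71 ppm.
(a) Final FC: 1.0 + 3.71 = 4.71 ppm.

(b) Volume: 1330 m³ = 1,330,000 L.
(b) Alkalinity to neutralize: (240 − 120) = 120 mg/L as CaCO₃ × 1,330,000 L = 159,600 g as CaCO₃.
(b) Equivalents of H⁺ required: 159,600 ÷ 50 g/eq = 3192 eq = 3192 mol NaHSO₄.
(b) Mass of NaHSO₄: 3192 × 120.1 = 383,400 g.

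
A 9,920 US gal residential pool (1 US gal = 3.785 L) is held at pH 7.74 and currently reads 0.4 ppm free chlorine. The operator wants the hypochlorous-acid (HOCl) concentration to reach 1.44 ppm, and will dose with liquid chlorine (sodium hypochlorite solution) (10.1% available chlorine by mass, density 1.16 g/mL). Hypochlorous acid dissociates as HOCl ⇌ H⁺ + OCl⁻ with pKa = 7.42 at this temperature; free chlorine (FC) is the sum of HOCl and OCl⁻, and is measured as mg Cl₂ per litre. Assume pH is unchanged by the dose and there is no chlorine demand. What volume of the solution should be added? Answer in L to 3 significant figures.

Volume: 9,920 US gal × 3.785 L/gal = 37,547 L.
[OCl⁻]/[HOCl] = 10^(pH − pKa) = 10^(7.74 − 7.42) = 2.089; fraction as HOCl = 1/(1 + 2.089) = 0.3237.
Free chlorine required for 1.44 ppm HOCl: 1.44 / 0.3237 = 4.449 ppm.
FC to add: 4.449 − 0.4 = 4.049 mg/L as Cl₂.
Cl₂ equivalent: 4.049 mg/L × 37,547 L = 152 g.
Product at 10.1% available Cl: 152 / 0.101 = 1505 g.
Volume: 1505 g ÷ 1.16 g/mL = 1297 mL.

1.30 L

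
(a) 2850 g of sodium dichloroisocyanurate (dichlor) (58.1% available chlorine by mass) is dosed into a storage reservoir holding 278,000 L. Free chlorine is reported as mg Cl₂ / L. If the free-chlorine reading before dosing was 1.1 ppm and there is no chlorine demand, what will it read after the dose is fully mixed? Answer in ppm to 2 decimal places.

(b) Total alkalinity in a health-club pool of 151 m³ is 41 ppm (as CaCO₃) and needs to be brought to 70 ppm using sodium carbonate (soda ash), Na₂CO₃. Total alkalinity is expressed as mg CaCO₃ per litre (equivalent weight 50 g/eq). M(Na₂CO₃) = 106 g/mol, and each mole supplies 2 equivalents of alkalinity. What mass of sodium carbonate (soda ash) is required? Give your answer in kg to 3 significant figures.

(a) Available chlorine delivered: 2850 g × 0.581 = 1656 g as Cl₂.
(a) Concentration rise: 1656 g / 278,000 L = 5.956 mg/L = 5.96 ppm.
(a) Final FC: 1.1 + 5.96 = 7.06 ppm.

(b) Volume: 151 m³ = 151,000 L.
(b) Alkalinity to add: (70 − 41) = 29 mg/L as CaCO₃ × 151,000 L = 4379 g as CaCO₃.
(b) Equivalents: 4379 g ÷ 50 g/eq = 87.58 eq.
(b) Each mole of Na₂CO₃ supplies 2 eq, so 87.58 / 2 = 43.79 mol.
(b) Mass: 43.79 mol × 106 g/mol = 4642 g.

(a) 7.06 ppm; (b) 4.64 kg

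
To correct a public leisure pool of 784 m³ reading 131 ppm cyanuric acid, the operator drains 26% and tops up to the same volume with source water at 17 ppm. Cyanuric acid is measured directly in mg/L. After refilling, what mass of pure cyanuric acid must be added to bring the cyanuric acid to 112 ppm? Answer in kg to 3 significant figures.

8.34 kg

Volume: 784 m³ = 784,000 L.
After draining 26% and refilling: 131 × 0.74 + 17 × 0.26 = 101.36 ppm.
Deficit to target: 112 − 101.36 = 10.64 mg/L.
Mass: 10.64 mg/L × 784,000 L = 8342 g cyanuric acid.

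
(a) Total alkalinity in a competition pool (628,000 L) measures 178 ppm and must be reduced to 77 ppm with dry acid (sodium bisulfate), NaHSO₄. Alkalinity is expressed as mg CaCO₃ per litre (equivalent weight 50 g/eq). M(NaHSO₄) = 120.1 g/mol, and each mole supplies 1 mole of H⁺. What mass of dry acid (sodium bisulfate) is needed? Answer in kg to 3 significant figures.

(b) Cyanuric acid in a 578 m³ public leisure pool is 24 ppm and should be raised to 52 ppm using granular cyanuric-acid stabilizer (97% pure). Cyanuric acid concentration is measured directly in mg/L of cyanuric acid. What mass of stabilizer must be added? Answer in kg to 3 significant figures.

(a) Alkalinity to neutralize: (178 − 77) = 101 mg/L as CaCO₃ × 628,000 L = 63,430 g as CaCO₃.
(a) Equivalents of H⁺ required: 63,430 ÷ 50 g/eq = 1269 eq = 1269 mol NaHSO₄.
(a) Mass of NaHSO₄: 1269 × 120.1 = 152,400 g.

(b) Volume: 578 m³ = 578,000 L.
(b) CYA to add: (52 − 24) = 28 mg/L × 578,000 L = 16,180 g cyanuric acid.
(b) At 97% purity: 16,180 / 0.97 = 16,680 g product.

(a) 152 kg; (b) 16.7 kg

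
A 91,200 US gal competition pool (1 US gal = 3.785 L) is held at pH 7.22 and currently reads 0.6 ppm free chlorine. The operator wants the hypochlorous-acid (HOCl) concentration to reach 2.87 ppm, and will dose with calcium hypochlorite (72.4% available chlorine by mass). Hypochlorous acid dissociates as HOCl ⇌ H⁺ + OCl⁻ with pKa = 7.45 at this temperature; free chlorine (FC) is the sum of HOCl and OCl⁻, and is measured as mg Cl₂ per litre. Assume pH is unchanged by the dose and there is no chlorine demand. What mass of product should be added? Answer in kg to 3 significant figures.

Volume: 91,200 US gal × 3.785 L/gal = 345,192 L.
[OCl⁻]/[HOCl] = 10^(pH − pKa) = 10^(7.22 − 7.45) = 0.5888; fraction as HOCl = 1/(1 + 0.5888) = 0.6294.
Free chlorine required for 2.87 ppm HOCl: 2.87 / 0.6294 = 4.56 ppm.
FC to add: 4.56 − 0.6 = 3.96 mg/L as Cl₂.
Cl₂ equivalent: 3.96 mg/L × 345,192 L = 1367 g.
Product at 72.4% available Cl: 1367 / 0.724 = 1888 g.

1.89 kg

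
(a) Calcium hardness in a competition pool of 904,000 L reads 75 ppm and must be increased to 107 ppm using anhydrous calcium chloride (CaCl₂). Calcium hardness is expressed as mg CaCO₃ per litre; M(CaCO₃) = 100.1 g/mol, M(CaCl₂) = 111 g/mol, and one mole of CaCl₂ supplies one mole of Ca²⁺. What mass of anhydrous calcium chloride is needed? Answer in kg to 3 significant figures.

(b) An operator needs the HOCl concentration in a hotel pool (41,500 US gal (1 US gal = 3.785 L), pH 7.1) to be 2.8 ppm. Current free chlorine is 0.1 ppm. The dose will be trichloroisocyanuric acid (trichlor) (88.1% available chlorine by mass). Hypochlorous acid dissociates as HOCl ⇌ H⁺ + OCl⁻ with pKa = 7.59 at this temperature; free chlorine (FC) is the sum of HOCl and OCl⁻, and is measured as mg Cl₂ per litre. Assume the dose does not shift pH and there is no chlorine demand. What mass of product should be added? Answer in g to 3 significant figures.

(a) 32.1 kg; (b) 643 g

(a) Hardness to add: (107 − 75) = 32 mg/L as CaCO₃ × 904,000 L = 28,930 g as CaCO₃.
(a) Moles of Ca²⁺ (1 mol Ca²⁺ ≡ 1 mol CaCO₃): 28,930 / 100.1 g/mol = 289 mol.
(a) Mass of CaCl₂: 289 × 111 = 32,080 g.

(b) Volume: 41,500 US gal × 3.785 L/gal = 157,078 L.
(b) [OCl⁻]/[HOCl] = 10^(pH − pKa) = 10^(7.1 − 7.59) = 0.3236; fraction as HOCl = 1/(1 + 0.3236) = 0.7555.
(b) Free chlorine required for 2.8 ppm HOCl: 2.8 / 0.7555 = 3.706 ppm.
(b) FC to add: 3.706 − 0.1 = 3.606 mg/L as Cl₂.
(b) Cl₂ equivalent: 3.606 mg/L × 157,078 L = 566.4 g.
(b) Product at 88.1% available Cl: 566.4 / 0.881 = 642.9 g.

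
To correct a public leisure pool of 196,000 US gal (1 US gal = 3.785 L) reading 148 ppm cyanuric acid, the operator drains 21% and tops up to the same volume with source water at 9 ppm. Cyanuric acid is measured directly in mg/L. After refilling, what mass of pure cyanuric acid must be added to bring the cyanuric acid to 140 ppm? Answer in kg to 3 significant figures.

Volume: 196,000 US gal × 3.785 L/gal = 741,860 L.
After draining 21% and refilling: 148 × 0.79 + 9 × 0.21 = 118.81 ppm.
Deficit to target: 140 − 118.81 = 21.19 mg/L.
Mass: 21.19 mg/L × 741,860 L = 15,720 g cyanuric acid.

15.7 kg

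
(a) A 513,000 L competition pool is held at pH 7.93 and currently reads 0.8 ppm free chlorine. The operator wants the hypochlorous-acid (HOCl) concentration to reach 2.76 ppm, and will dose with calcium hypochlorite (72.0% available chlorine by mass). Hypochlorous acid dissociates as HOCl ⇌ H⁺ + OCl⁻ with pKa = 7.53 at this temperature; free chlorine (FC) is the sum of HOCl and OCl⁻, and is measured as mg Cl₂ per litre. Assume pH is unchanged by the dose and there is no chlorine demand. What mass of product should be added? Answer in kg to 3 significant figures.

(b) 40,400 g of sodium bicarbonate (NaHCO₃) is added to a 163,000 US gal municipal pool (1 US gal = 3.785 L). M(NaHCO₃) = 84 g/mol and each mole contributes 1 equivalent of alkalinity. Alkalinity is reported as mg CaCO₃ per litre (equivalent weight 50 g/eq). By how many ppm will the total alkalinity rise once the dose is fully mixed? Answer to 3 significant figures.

(a) [OCl⁻]/[HOCl] = 10^(pH − pKa) = 10^(7.93 − 7.53) = 2.512; fraction as HOCl = 1/(1 + 2.512) = 0.2847.
(a) Free chlorine required for 2.76 ppm HOCl: 2.76 / 0.2847 = 9.693 ppm.
(a) FC to add: 9.693 − 0.8 = 8.893 mg/L as Cl₂.
(a) Cl₂ equivalent: 8.893 mg/L × 513,000 L = 4562 g.
(a) Product at 72.0% available Cl: 4562 / 0.72 = 6336 g.

(b) Volume: 163,000 US gal × 3.785 L/gal = 616,955 L.
(b) Moles of NaHCO₃: 40,400 g ÷ 84 g/mol = 481 mol → 481 eq of alkalinity.
(b) As CaCO₃: 481 eq × 50 g/eq = 24,050 g.
(b) Rise: 24,050 g / 616,955 L × 1000 = 38.98 mg/L.

(a) 6.34 kg; (b) 39.0 ppm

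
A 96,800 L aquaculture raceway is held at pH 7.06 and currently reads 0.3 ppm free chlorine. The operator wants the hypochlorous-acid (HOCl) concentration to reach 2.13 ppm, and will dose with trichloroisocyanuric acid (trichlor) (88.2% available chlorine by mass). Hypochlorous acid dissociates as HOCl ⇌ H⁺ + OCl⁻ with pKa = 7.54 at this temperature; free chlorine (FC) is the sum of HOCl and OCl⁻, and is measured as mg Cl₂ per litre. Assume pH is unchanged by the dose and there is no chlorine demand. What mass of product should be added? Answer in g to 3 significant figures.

278 g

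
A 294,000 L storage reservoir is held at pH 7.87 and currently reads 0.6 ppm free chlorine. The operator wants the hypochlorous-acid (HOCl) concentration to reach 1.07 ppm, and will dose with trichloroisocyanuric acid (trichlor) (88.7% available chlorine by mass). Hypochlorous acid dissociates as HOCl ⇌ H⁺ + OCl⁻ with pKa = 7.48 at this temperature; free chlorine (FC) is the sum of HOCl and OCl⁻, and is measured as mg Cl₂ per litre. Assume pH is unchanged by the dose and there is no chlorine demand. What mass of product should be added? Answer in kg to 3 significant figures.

1.03 kg

[OCl⁻]/[HOCl] = 10^(pH − pKa) = 10^(7.87 − 7.48) = 2.455; fraction as HOCl = 1/(1 + 2.455) = 0.2895.
Free chlorine required for 1.07 ppm HOCl: 1.07 / 0.2895 = 3.697 ppm.
FC to add: 3.697 − 0.6 = 3.097 mg/L as Cl₂.
Cl₂ equivalent: 3.097 mg/L × 294,000 L = 910.4 g.
Product at 88.7% available Cl: 910.4 / 0.887 = 1026 g.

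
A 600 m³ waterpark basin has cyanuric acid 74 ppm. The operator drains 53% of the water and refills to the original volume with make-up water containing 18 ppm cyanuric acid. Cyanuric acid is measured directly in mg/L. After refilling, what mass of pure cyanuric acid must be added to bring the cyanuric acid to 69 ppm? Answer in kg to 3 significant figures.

14.8 kg

Volume: 600 m³ = 600,000 L.
After draining 53% and refilling: 74 × 0.47 + 18 × 0.53 = 44.32 ppm.
Deficit to target: 69 − 44.32 = 24.68 mg/L.
Mass: 24.68 mg/L × 600,000 L = 14,810 g cyanuric acid.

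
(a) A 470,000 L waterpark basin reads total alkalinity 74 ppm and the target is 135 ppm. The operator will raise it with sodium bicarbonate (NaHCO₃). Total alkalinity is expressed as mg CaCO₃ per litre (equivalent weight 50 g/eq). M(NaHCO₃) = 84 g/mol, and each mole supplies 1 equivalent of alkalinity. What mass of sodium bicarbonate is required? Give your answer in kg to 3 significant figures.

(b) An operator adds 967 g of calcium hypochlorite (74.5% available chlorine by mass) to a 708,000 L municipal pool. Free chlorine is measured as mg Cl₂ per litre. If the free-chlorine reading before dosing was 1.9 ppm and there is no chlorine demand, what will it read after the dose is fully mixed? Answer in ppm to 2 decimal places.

(a) Alkalinity to add: (135 − 74) = 61 mg/L as CaCO₃ × 470,000 L = 28,670 g as CaCO₃.
(a) Equivalents: 28,670 g ÷ 50 g/eq = 573.4 eq.
(a) NaHCO₃ supplies 1 eq per mole → 573.4 mol.
(a) Mass: 573.4 mol × 84 g/mol = 48,170 g.

(b) Available chlorine delivered: 967 g × 0.745 = 720.4 g as Cl₂.
(b) Concentration rise: 720.4 g / 708,000 L = 1.018 mg/L = 1.02 ppm.
(b) Final FC: 1.9 + 1.02 = 2.92 ppm.

(a) 48.2 kg; (b) 2.92 ppm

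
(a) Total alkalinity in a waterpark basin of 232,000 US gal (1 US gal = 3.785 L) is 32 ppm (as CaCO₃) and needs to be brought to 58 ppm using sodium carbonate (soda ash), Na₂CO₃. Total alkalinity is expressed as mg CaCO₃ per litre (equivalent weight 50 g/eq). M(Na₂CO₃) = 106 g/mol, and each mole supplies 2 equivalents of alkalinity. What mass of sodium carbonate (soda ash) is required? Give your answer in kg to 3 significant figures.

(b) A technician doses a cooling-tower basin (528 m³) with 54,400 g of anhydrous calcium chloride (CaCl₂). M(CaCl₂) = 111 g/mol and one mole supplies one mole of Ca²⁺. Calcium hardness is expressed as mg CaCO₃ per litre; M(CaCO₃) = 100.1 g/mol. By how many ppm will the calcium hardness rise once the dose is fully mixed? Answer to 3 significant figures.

(a) 24.2 kg; (b) 92.9 ppm

(a) Volume: 232,000 US gal × 3.785 L/gal = 878,120 L.
(a) Alkalinity to add: (58 − 32) = 26 mg/L as CaCO₃ × 878,120 L = 22,830 g as CaCO₃.
(a) Equivalents: 22,830 g ÷ 50 g/eq = 456.6 eq.
(a) Each mole of Na₂CO₃ supplies 2 eq, so 456.6 / 2 = 228.3 mol.
(a) Mass: 228.3 mol × 106 g/mol = 24,200 g.

(b) Volume: 528 m³ = 528,000 L.
(b) Moles of Ca²⁺: 54,400 g ÷ 111 g/mol = 490.1 mol.
(b) As CaCO₃: 490.1 mol × 100.1 g/mol = 49,060 g.
(b) Rise: 49,060 g / 528,000 L × 1000 = 92.91 mg/L.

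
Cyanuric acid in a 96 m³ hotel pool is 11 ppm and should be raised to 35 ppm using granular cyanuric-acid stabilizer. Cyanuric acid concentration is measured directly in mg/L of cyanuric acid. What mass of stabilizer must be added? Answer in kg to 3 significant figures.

Volume: 96 m³ = 96,000 L.
CYA to add: (35 − 11) = 24 mg/L × 96,000 L = 2304 g cyanuric acid.

2.30 kg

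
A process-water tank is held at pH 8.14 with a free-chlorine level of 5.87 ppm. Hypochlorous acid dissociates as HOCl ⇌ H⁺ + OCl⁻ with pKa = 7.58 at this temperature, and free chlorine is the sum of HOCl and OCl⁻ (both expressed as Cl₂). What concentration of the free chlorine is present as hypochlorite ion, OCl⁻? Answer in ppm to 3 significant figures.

4.60 ppm

[OCl⁻]/[HOCl] = 10^(pH − pKa) = 10^(8.14 − 7.58) = 10^0.56 = 3.631.
Fraction as HOCl = 1 / (1 + 3.631) = 0.2159.
OCl⁻ = (1 − 0.2159) × 5.87 ppm = 4.602 ppm.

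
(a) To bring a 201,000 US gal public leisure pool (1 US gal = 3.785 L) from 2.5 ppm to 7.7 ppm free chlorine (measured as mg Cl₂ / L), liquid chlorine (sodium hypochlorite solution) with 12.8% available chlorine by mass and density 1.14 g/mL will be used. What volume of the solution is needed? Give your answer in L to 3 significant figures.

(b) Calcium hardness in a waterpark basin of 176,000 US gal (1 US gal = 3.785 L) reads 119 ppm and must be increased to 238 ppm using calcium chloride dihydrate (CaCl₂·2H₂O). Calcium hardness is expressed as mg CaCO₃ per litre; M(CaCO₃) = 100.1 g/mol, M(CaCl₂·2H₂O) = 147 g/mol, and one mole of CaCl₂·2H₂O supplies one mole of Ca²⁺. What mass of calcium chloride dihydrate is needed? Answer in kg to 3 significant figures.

(a) 27.1 L; (b) 116 kg

(a) Volume: 201,000 US gal × 3.785 L/gal = 760,785 L.
(a) Chlorine deficit: 7.7 − 2.5 = 5.2 ppm = 5.2 mg/L as Cl₂.
(a) Cl₂ equivalent needed: 5.2 mg/L × 760,785 L = 3,956,000 mg = 3956 g.
(a) Product at 12.8% available chlorine: 3956 / 0.128 = 30,910 g.
(a) Volume at density 1.14 g/mL: 30,910 g ÷ 1.14 g/mL = 27,110 mL.

(b) Volume: 176,000 US gal × 3.785 L/gal = 666,160 L.
(b) Hardness to add: (238 − 119) = 119 mg/L as CaCO₃ × 666,160 L = 79,270 g as CaCO₃.
(b) Moles of Ca²⁺ (1 mol Ca²⁺ ≡ 1 mol CaCO₃): 79,270 / 100.1 g/mol = 791.9 mol.
(b) Mass of CaCl₂·2H₂O: 791.9 × 147 = 116,400 g.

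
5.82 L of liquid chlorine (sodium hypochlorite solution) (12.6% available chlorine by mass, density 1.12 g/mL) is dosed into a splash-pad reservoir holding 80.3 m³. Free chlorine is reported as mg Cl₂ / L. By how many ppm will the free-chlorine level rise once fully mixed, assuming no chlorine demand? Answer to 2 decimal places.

10.23 ppm

Volume: 80.3 m³ = 80,300 L.
Mass of solution: 5.82 L × 1000 mL/L × 1.12 g/mL = 6518 g.
Available chlorine delivered: 6518 g × 0.126 = 821.3 g as Cl₂.
Concentration rise: 821.3 g / 80,300 L = 10.23 mg/L = 10.23 ppm.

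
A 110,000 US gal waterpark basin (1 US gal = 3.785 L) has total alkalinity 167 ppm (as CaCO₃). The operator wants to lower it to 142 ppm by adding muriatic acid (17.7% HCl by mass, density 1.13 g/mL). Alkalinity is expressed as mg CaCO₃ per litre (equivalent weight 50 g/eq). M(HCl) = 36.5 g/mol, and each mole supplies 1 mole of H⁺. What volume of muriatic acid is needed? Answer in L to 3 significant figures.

Volume: 110,000 US gal × 3.785 L/gal = 416,350 L.
Alkalinity to neutralize: (167 − 142) = 25 mg/L as CaCO₃ × 416,350 L = 10,410 g as CaCO₃.
Equivalents of H⁺ required: 10,410 ÷ 50 g/eq = 208.2 eq = 208.2 mol HCl.
Mass of HCl: 208.2 × 36.5 = 7598 g.
Mass of 17.7% solution: 7598 / 0.177 = 42,930 g.
Volume: 42,930 g ÷ 1.13 g/mL = 37,990 mL.

38.0 L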